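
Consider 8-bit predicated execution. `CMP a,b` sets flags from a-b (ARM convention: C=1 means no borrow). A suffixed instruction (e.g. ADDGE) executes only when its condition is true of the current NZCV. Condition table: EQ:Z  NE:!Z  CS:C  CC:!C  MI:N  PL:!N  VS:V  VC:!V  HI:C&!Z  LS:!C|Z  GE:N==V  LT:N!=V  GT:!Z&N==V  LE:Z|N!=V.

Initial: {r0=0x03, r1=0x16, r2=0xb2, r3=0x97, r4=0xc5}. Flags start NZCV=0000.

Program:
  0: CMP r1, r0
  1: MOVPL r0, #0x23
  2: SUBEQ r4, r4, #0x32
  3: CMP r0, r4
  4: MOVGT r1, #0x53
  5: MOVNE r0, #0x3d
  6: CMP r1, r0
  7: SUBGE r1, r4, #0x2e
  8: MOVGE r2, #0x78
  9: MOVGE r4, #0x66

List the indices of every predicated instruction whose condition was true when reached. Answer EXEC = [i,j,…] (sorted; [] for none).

0: ✓ CMP  NZCV=0010
1: ✓ MOVPL  r0←0x23
2: · SUBEQ
3: ✓ CMP  NZCV=0000
4: ✓ MOVGT  r1←0x53
5: ✓ MOVNE  r0←0x3d
6: ✓ CMP  NZCV=0010
7: ✓ SUBGE  r1←0x97
8: ✓ MOVGE  r2←0x78
9: ✓ MOVGE  r4←0x66

EXEC = [1,4,5,7,8,9]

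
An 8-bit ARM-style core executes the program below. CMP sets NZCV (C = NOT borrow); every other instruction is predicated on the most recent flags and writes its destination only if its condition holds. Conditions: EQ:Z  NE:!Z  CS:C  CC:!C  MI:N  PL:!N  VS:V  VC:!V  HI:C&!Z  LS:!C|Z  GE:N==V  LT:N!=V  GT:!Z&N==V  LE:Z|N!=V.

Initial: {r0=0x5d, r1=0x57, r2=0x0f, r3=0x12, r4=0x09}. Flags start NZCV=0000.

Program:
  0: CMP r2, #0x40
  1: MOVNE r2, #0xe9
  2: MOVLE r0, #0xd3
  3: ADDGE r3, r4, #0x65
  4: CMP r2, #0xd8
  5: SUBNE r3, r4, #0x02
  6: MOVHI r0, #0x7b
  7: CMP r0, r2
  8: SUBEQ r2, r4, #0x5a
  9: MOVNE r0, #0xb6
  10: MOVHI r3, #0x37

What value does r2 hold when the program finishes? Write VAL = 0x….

VAL = 0xe9

[0] flags=1000 → (cmp)
[1] flags=1000 NE?T → r2=0xe9
[2] flags=1000 LE?T → r0=0xd3
[3] flags=1000 GE?F → skip
[4] flags=0010 → (cmp)
[5] flags=0010 NE?T → r3=0x07
[6] flags=0010 HI?T → r0=0x7b
[7] flags=1001 → (cmp)
[8] flags=1001 EQ?F → skip
[9] flags=1001 NE?T → r0=0xb6
[10] flags=1001 HI?F → skip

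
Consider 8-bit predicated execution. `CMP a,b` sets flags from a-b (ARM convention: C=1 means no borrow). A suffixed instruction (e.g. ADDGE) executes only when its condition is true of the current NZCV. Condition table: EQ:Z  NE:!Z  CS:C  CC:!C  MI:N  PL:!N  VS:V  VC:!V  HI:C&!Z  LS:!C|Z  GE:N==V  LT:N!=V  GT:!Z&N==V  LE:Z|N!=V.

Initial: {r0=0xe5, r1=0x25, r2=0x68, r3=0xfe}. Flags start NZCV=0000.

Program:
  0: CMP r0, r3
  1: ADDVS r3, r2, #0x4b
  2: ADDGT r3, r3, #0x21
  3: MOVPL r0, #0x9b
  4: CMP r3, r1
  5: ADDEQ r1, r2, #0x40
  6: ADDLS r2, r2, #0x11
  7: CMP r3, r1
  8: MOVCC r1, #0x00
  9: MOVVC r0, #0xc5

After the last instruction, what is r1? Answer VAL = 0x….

0: ✓ CMP  NZCV=1000
1: · ADDVS
2: · ADDGT
3: · MOVPL
4: ✓ CMP  NZCV=1010
5: · ADDEQ
6: · ADDLS
7: ✓ CMP  NZCV=1010
8: · MOVCC
9: ✓ MOVVC  r0←0xc5

VAL = 0x25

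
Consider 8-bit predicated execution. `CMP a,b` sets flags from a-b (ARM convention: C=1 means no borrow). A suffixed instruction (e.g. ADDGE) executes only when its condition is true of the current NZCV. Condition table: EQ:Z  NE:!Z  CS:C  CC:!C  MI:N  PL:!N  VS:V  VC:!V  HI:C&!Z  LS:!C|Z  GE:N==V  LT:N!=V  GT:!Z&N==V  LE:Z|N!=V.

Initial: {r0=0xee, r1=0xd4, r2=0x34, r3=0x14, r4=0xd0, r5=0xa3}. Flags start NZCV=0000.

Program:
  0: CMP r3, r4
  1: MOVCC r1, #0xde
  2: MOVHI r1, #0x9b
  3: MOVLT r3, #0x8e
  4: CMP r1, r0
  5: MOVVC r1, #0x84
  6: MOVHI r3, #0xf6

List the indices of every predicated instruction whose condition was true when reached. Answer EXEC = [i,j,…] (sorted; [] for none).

[0] flags=0000 → (cmp)
[1] flags=0000 CC?T → r1=0xde
[2] flags=0000 HI?F → skip
[3] flags=0000 LT?F → skip
[4] flags=1000 → (cmp)
[5] flags=1000 VC?T → r1=0x84
[6] flags=1000 HI?F → skip

EXEC = [1,5]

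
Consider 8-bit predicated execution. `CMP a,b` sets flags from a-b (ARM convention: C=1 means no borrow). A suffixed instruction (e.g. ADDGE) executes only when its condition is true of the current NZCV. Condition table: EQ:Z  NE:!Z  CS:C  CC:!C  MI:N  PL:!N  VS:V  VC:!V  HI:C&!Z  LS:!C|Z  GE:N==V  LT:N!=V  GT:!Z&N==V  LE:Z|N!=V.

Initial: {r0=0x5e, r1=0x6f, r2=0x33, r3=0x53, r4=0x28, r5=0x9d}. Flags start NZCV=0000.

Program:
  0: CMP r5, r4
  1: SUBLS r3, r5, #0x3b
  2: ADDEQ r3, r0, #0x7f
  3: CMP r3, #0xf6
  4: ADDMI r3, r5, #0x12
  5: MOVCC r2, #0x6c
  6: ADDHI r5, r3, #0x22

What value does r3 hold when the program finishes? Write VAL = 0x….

[0] flags=0011 → (cmp)
[1] flags=0011 LS?F → skip
[2] flags=0011 EQ?F → skip
[3] flags=0000 → (cmp)
[4] flags=0000 MI?F → skip
[5] flags=0000 CC?T → r2=0x6c
[6] flags=0000 HI?F → skip

VAL = 0x53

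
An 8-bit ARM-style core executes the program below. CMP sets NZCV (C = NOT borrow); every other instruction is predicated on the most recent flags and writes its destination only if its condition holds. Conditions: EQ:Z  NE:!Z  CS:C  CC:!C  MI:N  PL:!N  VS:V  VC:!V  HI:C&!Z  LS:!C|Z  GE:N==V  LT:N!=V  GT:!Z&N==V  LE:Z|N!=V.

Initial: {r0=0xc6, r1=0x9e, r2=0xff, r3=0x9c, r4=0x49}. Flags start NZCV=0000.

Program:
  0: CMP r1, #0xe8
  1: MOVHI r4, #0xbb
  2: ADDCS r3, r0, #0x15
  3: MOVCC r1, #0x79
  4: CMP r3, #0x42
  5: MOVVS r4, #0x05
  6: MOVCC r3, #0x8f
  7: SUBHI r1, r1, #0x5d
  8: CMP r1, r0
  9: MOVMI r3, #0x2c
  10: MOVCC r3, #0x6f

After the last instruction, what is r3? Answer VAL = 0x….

[0] flags=1000 → (cmp)
[1] flags=1000 HI?F → skip
[2] flags=1000 CS?F → skip
[3] flags=1000 CC?T → r1=0x79
[4] flags=0011 → (cmp)
[5] flags=0011 VS?T → r4=0x05
[6] flags=0011 CC?F → skip
[7] flags=0011 HI?T → r1=0x1c
[8] flags=0000 → (cmp)
[9] flags=0000 MI?F → skip
[10] flags=0000 CC?T → r3=0x6f

VAL = 0x6f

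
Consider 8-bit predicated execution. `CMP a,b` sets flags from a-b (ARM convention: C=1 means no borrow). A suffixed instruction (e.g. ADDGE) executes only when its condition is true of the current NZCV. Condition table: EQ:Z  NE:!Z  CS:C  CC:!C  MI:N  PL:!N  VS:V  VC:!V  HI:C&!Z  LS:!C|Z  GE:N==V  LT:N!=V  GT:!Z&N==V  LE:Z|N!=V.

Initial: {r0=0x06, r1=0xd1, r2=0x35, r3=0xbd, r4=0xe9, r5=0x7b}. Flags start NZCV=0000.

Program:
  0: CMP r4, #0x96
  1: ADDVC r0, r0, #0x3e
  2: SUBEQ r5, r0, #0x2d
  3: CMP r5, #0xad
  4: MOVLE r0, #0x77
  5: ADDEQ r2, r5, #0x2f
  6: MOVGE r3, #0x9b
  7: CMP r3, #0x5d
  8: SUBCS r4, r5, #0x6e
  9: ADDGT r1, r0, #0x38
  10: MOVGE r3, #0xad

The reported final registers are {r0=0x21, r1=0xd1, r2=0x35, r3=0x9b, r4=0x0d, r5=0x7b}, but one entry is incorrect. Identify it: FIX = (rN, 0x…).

FIX = (r0, 0x44)

0: ✓ CMP  NZCV=0010
1: ✓ ADDVC  r0←0x44
2: · SUBEQ
3: ✓ CMP  NZCV=1001
4: · MOVLE
5: · ADDEQ
6: ✓ MOVGE  r3←0x9b
7: ✓ CMP  NZCV=0011
8: ✓ SUBCS  r4←0x0d
9: · ADDGT
10: · MOVGE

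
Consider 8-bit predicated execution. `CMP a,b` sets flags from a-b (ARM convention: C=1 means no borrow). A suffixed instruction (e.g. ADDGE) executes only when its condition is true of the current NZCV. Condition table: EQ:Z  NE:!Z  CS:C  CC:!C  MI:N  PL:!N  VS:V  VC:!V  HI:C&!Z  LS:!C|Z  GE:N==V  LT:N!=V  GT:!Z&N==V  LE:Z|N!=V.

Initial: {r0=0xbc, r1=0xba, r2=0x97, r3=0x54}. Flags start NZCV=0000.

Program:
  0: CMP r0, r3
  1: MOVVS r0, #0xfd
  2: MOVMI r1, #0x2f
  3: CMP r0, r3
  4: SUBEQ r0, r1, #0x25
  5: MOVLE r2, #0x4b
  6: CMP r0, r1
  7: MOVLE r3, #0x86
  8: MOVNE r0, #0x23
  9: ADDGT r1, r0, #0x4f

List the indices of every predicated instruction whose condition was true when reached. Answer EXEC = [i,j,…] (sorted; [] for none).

0: ✓ CMP  NZCV=0011
1: ✓ MOVVS  r0←0xfd
2: · MOVMI
3: ✓ CMP  NZCV=1010
4: · SUBEQ
5: ✓ MOVLE  r2←0x4b
6: ✓ CMP  NZCV=0010
7: · MOVLE
8: ✓ MOVNE  r0←0x23
9: ✓ ADDGT  r1←0x72

EXEC = [1,5,8,9]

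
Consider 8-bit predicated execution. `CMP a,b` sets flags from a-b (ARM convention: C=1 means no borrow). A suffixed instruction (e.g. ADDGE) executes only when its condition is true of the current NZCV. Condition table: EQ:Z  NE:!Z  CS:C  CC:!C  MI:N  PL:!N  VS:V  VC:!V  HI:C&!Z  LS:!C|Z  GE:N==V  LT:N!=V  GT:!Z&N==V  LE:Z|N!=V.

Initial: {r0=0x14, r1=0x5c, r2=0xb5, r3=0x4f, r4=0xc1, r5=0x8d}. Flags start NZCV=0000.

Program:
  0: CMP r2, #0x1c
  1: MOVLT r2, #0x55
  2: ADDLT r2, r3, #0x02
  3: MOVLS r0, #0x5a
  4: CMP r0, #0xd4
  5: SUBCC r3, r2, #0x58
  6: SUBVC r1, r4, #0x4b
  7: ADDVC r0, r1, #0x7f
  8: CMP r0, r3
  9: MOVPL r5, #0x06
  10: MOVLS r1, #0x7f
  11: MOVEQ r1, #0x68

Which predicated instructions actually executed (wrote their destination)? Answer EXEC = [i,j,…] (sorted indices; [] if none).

[0] flags=1010 → (cmp)
[1] flags=1010 LT?T → r2=0x55
[2] flags=1010 LT?T → r2=0x51
[3] flags=1010 LS?F → skip
[4] flags=0000 → (cmp)
[5] flags=0000 CC?T → r3=0xf9
[6] flags=0000 VC?T → r1=0x76
[7] flags=0000 VC?T → r0=0xf5
[8] flags=1000 → (cmp)
[9] flags=1000 PL?F → skip
[10] flags=1000 LS?T → r1=0x7f
[11] flags=1000 EQ?F → skip

EXEC = [1,2,5,6,7,10]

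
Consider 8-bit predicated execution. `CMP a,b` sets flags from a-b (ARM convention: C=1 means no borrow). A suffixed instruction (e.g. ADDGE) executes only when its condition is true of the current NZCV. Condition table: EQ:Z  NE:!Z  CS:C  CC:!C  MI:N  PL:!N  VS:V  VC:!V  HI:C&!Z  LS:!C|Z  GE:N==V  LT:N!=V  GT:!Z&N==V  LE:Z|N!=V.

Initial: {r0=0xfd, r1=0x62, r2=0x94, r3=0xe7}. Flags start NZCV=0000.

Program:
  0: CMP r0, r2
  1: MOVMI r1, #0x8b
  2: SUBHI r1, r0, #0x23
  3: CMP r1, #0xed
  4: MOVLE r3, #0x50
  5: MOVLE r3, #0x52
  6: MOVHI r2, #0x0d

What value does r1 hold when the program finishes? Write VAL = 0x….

VAL = 0xda

[0] flags=0010 → (cmp)
[1] flags=0010 MI?F → skip
[2] flags=0010 HI?T → r1=0xda
[3] flags=1000 → (cmp)
[4] flags=1000 LE?T → r3=0x50
[5] flags=1000 LE?T → r3=0x52
[6] flags=1000 HI?F → skip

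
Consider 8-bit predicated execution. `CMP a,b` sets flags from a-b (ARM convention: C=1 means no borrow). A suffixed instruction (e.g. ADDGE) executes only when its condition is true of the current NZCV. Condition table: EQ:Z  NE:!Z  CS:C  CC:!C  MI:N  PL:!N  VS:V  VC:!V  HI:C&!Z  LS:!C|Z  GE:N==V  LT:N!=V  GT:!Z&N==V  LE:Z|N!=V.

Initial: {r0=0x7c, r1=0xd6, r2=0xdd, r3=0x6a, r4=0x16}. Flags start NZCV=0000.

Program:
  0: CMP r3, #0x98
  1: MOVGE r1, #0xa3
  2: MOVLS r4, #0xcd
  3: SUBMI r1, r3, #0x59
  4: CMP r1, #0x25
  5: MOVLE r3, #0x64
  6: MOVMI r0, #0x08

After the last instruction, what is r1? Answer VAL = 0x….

VAL = 0x11

[0] flags=1001 → (cmp)
[1] flags=1001 GE?T → r1=0xa3
[2] flags=1001 LS?T → r4=0xcd
[3] flags=1001 MI?T → r1=0x11
[4] flags=1000 → (cmp)
[5] flags=1000 LE?T → r3=0x64
[6] flags=1000 MI?T → r0=0x08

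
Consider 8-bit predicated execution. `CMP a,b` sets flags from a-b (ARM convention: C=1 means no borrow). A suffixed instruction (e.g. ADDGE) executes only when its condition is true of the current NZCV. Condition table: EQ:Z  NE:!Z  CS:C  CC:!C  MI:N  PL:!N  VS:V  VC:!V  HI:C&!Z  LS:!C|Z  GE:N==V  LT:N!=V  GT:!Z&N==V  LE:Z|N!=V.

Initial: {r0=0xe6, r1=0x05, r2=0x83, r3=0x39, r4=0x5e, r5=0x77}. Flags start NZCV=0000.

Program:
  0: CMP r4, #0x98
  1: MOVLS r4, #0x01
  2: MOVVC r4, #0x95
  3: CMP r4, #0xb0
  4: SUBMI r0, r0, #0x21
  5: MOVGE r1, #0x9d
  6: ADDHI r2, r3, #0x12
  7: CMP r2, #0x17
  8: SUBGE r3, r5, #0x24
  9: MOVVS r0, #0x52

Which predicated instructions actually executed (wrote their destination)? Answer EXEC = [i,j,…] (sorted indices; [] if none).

0: ✓ CMP  NZCV=1001
1: ✓ MOVLS  r4←0x01
2: · MOVVC
3: ✓ CMP  NZCV=0000
4: · SUBMI
5: ✓ MOVGE  r1←0x9d
6: · ADDHI
7: ✓ CMP  NZCV=0011
8: · SUBGE
9: ✓ MOVVS  r0←0x52

EXEC = [1,5,9]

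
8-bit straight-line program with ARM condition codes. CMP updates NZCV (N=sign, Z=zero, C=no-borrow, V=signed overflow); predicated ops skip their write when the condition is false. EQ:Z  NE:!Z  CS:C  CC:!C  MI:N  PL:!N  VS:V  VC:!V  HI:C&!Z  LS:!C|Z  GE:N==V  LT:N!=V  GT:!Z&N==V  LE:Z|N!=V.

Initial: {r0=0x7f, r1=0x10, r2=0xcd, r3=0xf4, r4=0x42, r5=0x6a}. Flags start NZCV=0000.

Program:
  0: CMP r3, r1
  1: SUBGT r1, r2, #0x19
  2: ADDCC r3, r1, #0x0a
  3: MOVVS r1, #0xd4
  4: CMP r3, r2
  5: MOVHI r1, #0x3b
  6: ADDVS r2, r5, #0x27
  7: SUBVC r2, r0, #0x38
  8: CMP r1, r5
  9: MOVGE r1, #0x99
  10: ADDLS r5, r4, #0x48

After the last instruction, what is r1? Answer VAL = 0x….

VAL = 0x3b

[0] flags=1010 → (cmp)
[1] flags=1010 GT?F → skip
[2] flags=1010 CC?F → skip
[3] flags=1010 VS?F → skip
[4] flags=0010 → (cmp)
[5] flags=0010 HI?T → r1=0x3b
[6] flags=0010 VS?F → skip
[7] flags=0010 VC?T → r2=0x47
[8] flags=1000 → (cmp)
[9] flags=1000 GE?F → skip
[10] flags=1000 LS?T → r5=0x8a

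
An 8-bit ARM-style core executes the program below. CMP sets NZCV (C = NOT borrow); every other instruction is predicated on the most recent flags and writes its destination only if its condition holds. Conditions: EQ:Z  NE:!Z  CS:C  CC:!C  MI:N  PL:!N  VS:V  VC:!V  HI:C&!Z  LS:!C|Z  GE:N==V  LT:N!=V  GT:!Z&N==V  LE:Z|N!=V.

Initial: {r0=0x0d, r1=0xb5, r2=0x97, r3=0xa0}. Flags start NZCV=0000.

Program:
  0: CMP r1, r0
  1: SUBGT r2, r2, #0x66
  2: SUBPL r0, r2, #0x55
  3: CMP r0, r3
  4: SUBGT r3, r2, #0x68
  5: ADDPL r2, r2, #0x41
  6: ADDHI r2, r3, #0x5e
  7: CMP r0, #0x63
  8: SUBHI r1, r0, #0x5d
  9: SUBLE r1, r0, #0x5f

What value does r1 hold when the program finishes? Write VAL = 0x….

VAL = 0xae

0: ✓ CMP  NZCV=1010
1: · SUBGT
2: · SUBPL
3: ✓ CMP  NZCV=0000
4: ✓ SUBGT  r3←0x2f
5: ✓ ADDPL  r2←0xd8
6: · ADDHI
7: ✓ CMP  NZCV=1000
8: · SUBHI
9: ✓ SUBLE  r1←0xae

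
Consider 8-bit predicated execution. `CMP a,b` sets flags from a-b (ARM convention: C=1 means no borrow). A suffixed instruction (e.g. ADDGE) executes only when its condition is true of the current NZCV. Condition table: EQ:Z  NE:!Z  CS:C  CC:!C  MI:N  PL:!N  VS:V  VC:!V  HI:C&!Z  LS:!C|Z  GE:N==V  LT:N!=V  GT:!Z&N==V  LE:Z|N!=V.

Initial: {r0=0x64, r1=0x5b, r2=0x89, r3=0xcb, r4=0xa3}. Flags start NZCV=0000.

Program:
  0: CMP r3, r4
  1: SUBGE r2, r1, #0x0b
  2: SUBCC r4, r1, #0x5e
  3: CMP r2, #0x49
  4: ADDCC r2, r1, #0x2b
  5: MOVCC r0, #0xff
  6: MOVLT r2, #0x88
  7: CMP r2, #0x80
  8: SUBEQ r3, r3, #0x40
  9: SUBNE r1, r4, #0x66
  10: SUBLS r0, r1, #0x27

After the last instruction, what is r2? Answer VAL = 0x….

[0] flags=0010 → (cmp)
[1] flags=0010 GE?T → r2=0x50
[2] flags=0010 CC?F → skip
[3] flags=0010 → (cmp)
[4] flags=0010 CC?F → skip
[5] flags=0010 CC?F → skip
[6] flags=0010 LT?F → skip
[7] flags=1001 → (cmp)
[8] flags=1001 EQ?F → skip
[9] flags=1001 NE?T → r1=0x3d
[10] flags=1001 LS?T → r0=0x16

VAL = 0x50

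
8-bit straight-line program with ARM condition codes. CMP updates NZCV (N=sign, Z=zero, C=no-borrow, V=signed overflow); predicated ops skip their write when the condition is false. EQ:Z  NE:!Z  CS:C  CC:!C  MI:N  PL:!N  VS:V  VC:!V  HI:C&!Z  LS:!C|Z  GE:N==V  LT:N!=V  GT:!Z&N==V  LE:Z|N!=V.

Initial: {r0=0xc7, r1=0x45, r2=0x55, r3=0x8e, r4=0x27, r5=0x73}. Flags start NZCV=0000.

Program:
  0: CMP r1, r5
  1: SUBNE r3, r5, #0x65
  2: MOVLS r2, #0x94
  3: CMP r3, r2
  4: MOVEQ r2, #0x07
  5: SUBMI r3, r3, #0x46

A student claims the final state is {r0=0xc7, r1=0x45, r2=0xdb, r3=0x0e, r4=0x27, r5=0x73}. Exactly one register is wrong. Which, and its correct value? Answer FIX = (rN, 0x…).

FIX = (r2, 0x94)

[0] flags=1000 → (cmp)
[1] flags=1000 NE?T → r3=0x0e
[2] flags=1000 LS?T → r2=0x94
[3] flags=0000 → (cmp)
[4] flags=0000 EQ?F → skip
[5] flags=0000 MI?F → skip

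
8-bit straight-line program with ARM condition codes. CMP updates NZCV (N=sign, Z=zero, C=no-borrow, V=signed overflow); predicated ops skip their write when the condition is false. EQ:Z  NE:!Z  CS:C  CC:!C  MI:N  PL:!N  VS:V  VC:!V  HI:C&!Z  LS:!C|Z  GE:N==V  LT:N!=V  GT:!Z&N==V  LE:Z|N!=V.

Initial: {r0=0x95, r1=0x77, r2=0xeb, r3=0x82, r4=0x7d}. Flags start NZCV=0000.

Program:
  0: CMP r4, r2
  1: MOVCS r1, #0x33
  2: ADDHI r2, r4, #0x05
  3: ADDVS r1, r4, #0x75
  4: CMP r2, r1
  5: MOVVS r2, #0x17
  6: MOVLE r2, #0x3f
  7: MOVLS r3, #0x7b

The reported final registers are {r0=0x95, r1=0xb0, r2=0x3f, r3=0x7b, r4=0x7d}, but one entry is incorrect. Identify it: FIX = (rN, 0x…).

FIX = (r1, 0xf2)

0: ✓ CMP  NZCV=1001
1: · MOVCS
2: · ADDHI
3: ✓ ADDVS  r1←0xf2
4: ✓ CMP  NZCV=1000
5: · MOVVS
6: ✓ MOVLE  r2←0x3f
7: ✓ MOVLS  r3←0x7b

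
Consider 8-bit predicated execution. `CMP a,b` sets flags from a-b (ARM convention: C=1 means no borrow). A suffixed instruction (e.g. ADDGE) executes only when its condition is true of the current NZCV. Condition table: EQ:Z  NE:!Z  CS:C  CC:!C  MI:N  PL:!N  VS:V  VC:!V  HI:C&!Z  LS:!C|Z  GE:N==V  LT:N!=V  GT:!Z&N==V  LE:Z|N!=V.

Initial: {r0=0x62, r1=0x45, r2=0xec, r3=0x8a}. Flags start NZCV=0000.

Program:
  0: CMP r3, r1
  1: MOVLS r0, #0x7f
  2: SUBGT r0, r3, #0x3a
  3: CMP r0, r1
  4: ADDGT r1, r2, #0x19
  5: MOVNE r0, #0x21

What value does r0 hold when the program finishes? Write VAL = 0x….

VAL = 0x21

0: ✓ CMP  NZCV=0011
1: · MOVLS
2: · SUBGT
3: ✓ CMP  NZCV=0010
4: ✓ ADDGT  r1←0x05
5: ✓ MOVNE  r0←0x21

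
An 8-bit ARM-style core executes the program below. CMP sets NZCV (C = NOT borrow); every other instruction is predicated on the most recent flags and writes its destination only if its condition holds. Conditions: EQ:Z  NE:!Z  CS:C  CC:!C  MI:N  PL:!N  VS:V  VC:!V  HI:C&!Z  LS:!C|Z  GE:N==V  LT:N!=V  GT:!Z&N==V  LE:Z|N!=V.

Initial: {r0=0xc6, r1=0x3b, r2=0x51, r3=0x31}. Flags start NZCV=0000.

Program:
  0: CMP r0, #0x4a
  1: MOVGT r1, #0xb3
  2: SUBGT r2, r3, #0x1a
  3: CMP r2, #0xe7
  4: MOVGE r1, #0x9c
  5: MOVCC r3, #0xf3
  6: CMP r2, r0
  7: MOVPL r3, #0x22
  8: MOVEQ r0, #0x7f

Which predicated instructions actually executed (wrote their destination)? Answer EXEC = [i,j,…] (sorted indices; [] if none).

EXEC = [4,5]

0: ✓ CMP  NZCV=0011
1: · MOVGT
2: · SUBGT
3: ✓ CMP  NZCV=0000
4: ✓ MOVGE  r1←0x9c
5: ✓ MOVCC  r3←0xf3
6: ✓ CMP  NZCV=1001
7: · MOVPL
8: · MOVEQ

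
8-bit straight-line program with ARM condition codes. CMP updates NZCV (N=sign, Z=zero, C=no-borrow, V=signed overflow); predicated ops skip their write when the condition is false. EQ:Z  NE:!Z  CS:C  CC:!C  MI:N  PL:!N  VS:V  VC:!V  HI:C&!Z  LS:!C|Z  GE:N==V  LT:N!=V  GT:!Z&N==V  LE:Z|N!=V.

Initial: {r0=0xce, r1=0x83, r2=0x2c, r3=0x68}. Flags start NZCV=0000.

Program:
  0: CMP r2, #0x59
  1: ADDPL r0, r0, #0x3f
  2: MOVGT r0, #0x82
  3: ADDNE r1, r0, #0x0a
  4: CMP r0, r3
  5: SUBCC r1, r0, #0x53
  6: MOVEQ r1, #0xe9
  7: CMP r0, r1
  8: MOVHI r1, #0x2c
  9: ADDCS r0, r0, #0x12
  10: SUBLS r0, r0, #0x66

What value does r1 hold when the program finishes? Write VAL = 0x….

[0] flags=1000 → (cmp)
[1] flags=1000 PL?F → skip
[2] flags=1000 GT?F → skip
[3] flags=1000 NE?T → r1=0xd8
[4] flags=0011 → (cmp)
[5] flags=0011 CC?F → skip
[6] flags=0011 EQ?F → skip
[7] flags=1000 → (cmp)
[8] flags=1000 HI?F → skip
[9] flags=1000 CS?F → skip
[10] flags=1000 LS?T → r0=0x68

VAL = 0xd8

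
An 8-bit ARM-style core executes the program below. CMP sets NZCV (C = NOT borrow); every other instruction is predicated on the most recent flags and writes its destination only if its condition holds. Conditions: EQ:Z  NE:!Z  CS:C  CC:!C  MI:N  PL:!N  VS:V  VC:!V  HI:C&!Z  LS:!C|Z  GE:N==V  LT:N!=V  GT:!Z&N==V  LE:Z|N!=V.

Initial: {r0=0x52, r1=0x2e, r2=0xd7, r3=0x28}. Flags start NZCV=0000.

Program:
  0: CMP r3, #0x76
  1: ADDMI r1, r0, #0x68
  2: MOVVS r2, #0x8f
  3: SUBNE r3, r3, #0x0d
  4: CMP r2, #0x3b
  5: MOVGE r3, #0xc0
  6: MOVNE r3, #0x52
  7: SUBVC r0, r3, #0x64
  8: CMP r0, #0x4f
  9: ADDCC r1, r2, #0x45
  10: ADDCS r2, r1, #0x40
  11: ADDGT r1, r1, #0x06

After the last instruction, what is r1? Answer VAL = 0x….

VAL = 0xba

0: ✓ CMP  NZCV=1000
1: ✓ ADDMI  r1←0xba
2: · MOVVS
3: ✓ SUBNE  r3←0x1b
4: ✓ CMP  NZCV=1010
5: · MOVGE
6: ✓ MOVNE  r3←0x52
7: ✓ SUBVC  r0←0xee
8: ✓ CMP  NZCV=1010
9: · ADDCC
10: ✓ ADDCS  r2←0xfa
11: · ADDGT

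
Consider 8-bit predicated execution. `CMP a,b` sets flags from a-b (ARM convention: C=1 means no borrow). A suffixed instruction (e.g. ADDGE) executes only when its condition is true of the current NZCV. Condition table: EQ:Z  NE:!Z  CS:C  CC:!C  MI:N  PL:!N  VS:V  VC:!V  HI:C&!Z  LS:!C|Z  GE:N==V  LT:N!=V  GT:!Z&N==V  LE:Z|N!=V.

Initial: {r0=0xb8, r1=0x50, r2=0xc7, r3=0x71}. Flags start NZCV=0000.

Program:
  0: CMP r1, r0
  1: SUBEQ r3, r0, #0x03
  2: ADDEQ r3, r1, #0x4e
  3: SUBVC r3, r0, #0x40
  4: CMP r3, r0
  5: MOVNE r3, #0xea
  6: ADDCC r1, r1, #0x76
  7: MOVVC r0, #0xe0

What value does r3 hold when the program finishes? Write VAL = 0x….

VAL = 0xea

[0] flags=1001 → (cmp)
[1] flags=1001 EQ?F → skip
[2] flags=1001 EQ?F → skip
[3] flags=1001 VC?F → skip
[4] flags=1001 → (cmp)
[5] flags=1001 NE?T → r3=0xea
[6] flags=1001 CC?T → r1=0xc6
[7] flags=1001 VC?F → skip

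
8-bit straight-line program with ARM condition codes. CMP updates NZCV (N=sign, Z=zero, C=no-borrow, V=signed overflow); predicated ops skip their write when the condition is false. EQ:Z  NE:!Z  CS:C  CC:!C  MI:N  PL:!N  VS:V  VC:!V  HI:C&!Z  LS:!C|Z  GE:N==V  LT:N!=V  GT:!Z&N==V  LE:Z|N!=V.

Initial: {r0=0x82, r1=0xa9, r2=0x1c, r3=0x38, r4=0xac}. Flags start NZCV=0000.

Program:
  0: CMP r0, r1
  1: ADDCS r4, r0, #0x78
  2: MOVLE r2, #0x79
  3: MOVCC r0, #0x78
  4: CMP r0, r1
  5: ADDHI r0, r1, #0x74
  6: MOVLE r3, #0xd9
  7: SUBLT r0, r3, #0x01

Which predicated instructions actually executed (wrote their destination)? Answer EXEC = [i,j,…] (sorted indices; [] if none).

EXEC = [2,3]

[0] flags=1000 → (cmp)
[1] flags=1000 CS?F → skip
[2] flags=1000 LE?T → r2=0x79
[3] flags=1000 CC?T → r0=0x78
[4] flags=1001 → (cmp)
[5] flags=1001 HI?F → skip
[6] flags=1001 LE?F → skip
[7] flags=1001 LT?F → skip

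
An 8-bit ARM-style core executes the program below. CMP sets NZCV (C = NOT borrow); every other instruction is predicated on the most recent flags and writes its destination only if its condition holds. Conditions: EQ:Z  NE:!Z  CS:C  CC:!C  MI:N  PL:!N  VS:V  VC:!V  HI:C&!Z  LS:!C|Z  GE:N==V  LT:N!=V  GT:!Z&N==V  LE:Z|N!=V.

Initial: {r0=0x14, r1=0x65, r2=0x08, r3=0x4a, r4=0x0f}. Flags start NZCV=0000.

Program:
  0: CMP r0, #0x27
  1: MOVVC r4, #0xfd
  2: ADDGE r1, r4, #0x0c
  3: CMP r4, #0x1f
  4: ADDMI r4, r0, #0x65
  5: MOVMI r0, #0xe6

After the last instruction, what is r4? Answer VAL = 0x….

VAL = 0x79

0: ✓ CMP  NZCV=1000
1: ✓ MOVVC  r4←0xfd
2: · ADDGE
3: ✓ CMP  NZCV=1010
4: ✓ ADDMI  r4←0x79
5: ✓ MOVMI  r0←0xe6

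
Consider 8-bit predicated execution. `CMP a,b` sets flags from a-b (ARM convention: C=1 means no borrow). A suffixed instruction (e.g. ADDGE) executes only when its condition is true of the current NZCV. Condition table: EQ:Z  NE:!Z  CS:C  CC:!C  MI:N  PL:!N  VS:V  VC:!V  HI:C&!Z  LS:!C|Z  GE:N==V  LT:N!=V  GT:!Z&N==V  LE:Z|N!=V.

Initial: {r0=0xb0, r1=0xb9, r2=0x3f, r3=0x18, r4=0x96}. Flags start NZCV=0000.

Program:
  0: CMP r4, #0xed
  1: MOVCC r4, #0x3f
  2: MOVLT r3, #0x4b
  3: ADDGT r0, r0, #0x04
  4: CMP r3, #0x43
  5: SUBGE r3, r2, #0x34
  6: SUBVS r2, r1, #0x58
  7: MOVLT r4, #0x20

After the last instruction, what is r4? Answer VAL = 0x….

[0] flags=1000 → (cmp)
[1] flags=1000 CC?T → r4=0x3f
[2] flags=1000 LT?T → r3=0x4b
[3] flags=1000 GT?F → skip
[4] flags=0010 → (cmp)
[5] flags=0010 GE?T → r3=0x0b
[6] flags=0010 VS?F → skip
[7] flags=0010 LT?F → skip

VAL = 0x3f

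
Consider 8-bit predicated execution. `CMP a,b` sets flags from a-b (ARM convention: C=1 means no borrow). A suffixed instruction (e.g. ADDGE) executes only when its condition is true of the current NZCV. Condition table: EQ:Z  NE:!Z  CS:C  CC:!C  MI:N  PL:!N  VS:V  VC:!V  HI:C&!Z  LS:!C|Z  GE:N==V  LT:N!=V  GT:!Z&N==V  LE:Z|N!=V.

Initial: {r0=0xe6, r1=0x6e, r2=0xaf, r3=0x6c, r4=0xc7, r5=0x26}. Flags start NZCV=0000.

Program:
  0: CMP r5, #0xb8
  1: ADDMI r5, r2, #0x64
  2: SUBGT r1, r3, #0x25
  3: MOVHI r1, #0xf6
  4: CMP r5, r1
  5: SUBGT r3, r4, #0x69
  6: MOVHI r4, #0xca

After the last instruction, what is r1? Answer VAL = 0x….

VAL = 0x47

0: ✓ CMP  NZCV=0000
1: · ADDMI
2: ✓ SUBGT  r1←0x47
3: · MOVHI
4: ✓ CMP  NZCV=1000
5: · SUBGT
6: · MOVHI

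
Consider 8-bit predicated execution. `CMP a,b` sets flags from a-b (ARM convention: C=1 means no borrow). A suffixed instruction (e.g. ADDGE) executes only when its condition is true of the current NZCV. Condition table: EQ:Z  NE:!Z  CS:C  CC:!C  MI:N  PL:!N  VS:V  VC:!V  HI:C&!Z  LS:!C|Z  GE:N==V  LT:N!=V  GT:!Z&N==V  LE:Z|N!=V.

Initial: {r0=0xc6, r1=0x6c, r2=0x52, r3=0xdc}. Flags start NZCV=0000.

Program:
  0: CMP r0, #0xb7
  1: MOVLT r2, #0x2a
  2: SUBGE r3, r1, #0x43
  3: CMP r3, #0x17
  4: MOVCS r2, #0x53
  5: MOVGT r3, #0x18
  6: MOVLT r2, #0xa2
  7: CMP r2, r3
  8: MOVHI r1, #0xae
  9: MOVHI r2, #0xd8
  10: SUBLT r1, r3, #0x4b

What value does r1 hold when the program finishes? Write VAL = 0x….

0: ✓ CMP  NZCV=0010
1: · MOVLT
2: ✓ SUBGE  r3←0x29
3: ✓ CMP  NZCV=0010
4: ✓ MOVCS  r2←0x53
5: ✓ MOVGT  r3←0x18
6: · MOVLT
7: ✓ CMP  NZCV=0010
8: ✓ MOVHI  r1←0xae
9: ✓ MOVHI  r2←0xd8
10: · SUBLT

VAL = 0xae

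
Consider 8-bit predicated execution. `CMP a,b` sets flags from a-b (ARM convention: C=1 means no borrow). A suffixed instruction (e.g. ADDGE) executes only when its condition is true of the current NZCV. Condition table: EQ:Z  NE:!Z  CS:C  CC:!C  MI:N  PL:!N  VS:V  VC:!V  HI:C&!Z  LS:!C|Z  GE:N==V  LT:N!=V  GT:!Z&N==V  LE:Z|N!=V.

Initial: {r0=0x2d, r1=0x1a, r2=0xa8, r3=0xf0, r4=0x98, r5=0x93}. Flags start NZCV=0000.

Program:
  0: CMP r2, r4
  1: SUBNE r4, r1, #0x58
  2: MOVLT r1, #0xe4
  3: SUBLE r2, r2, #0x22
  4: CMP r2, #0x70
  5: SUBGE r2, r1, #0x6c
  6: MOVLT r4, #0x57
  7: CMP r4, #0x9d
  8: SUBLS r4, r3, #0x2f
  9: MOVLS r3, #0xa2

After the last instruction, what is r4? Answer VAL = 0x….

[0] flags=0010 → (cmp)
[1] flags=0010 NE?T → r4=0xc2
[2] flags=0010 LT?F → skip
[3] flags=0010 LE?F → skip
[4] flags=0011 → (cmp)
[5] flags=0011 GE?F → skip
[6] flags=0011 LT?T → r4=0x57
[7] flags=1001 → (cmp)
[8] flags=1001 LS?T → r4=0xc1
[9] flags=1001 LS?T → r3=0xa2

VAL = 0xc1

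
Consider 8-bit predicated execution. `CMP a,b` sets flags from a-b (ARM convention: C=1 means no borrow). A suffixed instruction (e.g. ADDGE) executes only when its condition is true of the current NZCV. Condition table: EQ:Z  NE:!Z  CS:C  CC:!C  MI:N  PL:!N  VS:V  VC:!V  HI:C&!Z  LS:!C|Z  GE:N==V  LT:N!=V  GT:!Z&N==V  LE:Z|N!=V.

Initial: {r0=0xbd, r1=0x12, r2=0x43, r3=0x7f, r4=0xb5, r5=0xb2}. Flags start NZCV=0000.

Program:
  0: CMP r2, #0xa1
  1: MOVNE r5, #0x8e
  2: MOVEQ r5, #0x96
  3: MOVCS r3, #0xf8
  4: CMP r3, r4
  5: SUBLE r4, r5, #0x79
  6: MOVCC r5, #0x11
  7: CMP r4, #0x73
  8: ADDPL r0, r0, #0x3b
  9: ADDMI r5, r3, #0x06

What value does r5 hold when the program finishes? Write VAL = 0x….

VAL = 0x11

[0] flags=1001 → (cmp)
[1] flags=1001 NE?T → r5=0x8e
[2] flags=1001 EQ?F → skip
[3] flags=1001 CS?F → skip
[4] flags=1001 → (cmp)
[5] flags=1001 LE?F → skip
[6] flags=1001 CC?T → r5=0x11
[7] flags=0011 → (cmp)
[8] flags=0011 PL?T → r0=0xf8
[9] flags=0011 MI?F → skip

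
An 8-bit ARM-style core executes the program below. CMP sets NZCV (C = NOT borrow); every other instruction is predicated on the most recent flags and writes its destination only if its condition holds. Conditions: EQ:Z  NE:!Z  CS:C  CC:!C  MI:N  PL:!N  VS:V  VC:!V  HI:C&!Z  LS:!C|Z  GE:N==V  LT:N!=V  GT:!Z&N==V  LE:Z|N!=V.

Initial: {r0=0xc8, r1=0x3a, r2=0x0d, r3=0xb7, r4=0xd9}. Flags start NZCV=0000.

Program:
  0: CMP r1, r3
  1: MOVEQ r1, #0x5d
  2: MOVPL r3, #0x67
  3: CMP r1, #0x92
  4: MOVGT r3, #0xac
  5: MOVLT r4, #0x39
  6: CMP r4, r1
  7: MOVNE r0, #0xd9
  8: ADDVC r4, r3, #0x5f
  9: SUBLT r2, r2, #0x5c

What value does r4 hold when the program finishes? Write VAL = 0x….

VAL = 0x0b

0: ✓ CMP  NZCV=1001
1: · MOVEQ
2: · MOVPL
3: ✓ CMP  NZCV=1001
4: ✓ MOVGT  r3←0xac
5: · MOVLT
6: ✓ CMP  NZCV=1010
7: ✓ MOVNE  r0←0xd9
8: ✓ ADDVC  r4←0x0b
9: ✓ SUBLT  r2←0xb1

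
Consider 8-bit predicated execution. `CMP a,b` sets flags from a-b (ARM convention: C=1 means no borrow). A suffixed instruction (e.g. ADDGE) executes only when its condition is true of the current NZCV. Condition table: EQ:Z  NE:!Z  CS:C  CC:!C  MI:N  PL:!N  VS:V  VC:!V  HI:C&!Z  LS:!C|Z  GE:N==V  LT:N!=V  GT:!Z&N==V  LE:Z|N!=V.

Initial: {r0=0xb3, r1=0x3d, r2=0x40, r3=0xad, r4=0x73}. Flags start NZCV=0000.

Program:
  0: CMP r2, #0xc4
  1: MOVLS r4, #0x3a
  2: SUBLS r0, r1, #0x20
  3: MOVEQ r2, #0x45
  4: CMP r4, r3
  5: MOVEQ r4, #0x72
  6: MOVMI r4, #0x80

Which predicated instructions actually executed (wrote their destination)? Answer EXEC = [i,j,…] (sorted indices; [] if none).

[0] flags=0000 → (cmp)
[1] flags=0000 LS?T → r4=0x3a
[2] flags=0000 LS?T → r0=0x1d
[3] flags=0000 EQ?F → skip
[4] flags=1001 → (cmp)
[5] flags=1001 EQ?F → skip
[6] flags=1001 MI?T → r4=0x80

EXEC = [1,2,6]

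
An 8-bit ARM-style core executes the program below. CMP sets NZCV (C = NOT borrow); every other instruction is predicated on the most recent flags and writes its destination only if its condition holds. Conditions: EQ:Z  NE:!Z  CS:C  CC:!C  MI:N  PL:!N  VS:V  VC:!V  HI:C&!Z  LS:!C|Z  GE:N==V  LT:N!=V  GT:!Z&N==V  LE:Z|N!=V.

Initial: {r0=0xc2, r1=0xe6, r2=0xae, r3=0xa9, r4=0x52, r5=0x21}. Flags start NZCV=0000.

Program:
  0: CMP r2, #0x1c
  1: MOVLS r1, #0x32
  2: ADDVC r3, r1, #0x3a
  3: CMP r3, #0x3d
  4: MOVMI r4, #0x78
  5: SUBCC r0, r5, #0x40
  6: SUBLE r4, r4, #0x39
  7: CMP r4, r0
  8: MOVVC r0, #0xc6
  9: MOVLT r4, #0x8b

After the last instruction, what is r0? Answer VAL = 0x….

VAL = 0xc6

[0] flags=1010 → (cmp)
[1] flags=1010 LS?F → skip
[2] flags=1010 VC?T → r3=0x20
[3] flags=1000 → (cmp)
[4] flags=1000 MI?T → r4=0x78
[5] flags=1000 CC?T → r0=0xe1
[6] flags=1000 LE?T → r4=0x3f
[7] flags=0000 → (cmp)
[8] flags=0000 VC?T → r0=0xc6
[9] flags=0000 LT?F → skip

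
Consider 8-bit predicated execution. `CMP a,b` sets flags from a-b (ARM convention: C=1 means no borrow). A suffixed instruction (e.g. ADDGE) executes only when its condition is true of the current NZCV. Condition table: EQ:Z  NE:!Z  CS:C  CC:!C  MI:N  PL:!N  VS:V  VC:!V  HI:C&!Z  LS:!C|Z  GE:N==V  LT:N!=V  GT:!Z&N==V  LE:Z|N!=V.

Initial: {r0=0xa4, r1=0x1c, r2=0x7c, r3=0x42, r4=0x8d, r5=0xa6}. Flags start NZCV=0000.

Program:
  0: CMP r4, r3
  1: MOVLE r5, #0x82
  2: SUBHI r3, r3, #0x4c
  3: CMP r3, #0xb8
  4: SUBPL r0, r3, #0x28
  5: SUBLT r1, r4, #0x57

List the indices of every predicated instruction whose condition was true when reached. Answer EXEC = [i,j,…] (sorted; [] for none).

EXEC = [1,2,4]

[0] flags=0011 → (cmp)
[1] flags=0011 LE?T → r5=0x82
[2] flags=0011 HI?T → r3=0xf6
[3] flags=0010 → (cmp)
[4] flags=0010 PL?T → r0=0xce
[5] flags=0010 LT?F → skip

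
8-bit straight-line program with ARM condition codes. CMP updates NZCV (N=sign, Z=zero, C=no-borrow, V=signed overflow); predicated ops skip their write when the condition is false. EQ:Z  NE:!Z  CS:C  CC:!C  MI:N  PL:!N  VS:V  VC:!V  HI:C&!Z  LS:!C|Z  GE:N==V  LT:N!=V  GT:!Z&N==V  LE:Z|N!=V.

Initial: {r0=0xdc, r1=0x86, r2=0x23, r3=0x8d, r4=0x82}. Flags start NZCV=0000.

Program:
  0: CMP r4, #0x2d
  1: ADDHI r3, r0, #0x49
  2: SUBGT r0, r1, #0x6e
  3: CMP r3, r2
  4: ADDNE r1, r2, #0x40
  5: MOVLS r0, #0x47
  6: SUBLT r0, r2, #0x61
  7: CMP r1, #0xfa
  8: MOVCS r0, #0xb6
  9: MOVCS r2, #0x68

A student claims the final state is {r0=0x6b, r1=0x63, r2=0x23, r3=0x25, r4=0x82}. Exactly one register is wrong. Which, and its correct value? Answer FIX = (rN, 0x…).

FIX = (r0, 0xdc)

0: ✓ CMP  NZCV=0011
1: ✓ ADDHI  r3←0x25
2: · SUBGT
3: ✓ CMP  NZCV=0010
4: ✓ ADDNE  r1←0x63
5: · MOVLS
6: · SUBLT
7: ✓ CMP  NZCV=0000
8: · MOVCS
9: · MOVCS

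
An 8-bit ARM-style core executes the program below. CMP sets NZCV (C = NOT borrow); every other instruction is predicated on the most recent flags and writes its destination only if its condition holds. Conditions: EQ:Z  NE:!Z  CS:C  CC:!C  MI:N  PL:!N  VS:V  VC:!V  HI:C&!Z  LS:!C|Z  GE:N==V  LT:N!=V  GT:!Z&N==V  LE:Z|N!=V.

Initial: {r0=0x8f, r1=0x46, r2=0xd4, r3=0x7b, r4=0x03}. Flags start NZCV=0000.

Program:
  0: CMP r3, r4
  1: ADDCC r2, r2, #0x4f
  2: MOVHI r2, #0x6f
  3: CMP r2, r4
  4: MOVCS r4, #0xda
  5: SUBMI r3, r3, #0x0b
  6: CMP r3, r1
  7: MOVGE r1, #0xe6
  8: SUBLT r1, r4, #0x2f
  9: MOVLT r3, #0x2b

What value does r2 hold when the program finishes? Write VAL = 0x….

0: ✓ CMP  NZCV=0010
1: · ADDCC
2: ✓ MOVHI  r2←0x6f
3: ✓ CMP  NZCV=0010
4: ✓ MOVCS  r4←0xda
5: · SUBMI
6: ✓ CMP  NZCV=0010
7: ✓ MOVGE  r1←0xe6
8: · SUBLT
9: · MOVLT

VAL = 0x6f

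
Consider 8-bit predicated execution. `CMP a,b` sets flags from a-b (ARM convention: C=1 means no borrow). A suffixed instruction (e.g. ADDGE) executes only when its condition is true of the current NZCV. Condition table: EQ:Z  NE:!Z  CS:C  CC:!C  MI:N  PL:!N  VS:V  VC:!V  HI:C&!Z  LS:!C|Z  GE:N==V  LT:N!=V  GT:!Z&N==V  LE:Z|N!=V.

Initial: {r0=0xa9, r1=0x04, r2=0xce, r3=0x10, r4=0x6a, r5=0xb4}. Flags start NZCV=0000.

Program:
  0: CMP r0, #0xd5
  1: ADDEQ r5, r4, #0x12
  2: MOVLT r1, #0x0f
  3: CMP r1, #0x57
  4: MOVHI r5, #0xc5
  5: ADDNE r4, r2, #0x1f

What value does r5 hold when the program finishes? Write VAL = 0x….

0: ✓ CMP  NZCV=1000
1: · ADDEQ
2: ✓ MOVLT  r1←0x0f
3: ✓ CMP  NZCV=1000
4: · MOVHI
5: ✓ ADDNE  r4←0xed

VAL = 0xb4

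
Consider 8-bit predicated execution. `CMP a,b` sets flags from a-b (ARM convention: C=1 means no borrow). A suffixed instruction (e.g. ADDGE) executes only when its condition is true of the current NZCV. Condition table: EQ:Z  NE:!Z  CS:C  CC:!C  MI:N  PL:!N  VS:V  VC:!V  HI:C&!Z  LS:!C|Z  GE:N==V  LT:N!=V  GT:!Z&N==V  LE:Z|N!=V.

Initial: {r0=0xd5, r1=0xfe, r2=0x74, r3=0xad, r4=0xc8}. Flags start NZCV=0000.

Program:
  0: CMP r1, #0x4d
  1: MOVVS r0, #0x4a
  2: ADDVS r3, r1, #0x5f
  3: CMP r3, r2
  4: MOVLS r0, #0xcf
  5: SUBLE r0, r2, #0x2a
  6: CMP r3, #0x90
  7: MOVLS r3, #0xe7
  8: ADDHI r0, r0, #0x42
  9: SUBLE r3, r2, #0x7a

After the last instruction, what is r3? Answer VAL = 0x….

[0] flags=1010 → (cmp)
[1] flags=1010 VS?F → skip
[2] flags=1010 VS?F → skip
[3] flags=0011 → (cmp)
[4] flags=0011 LS?F → skip
[5] flags=0011 LE?T → r0=0x4a
[6] flags=0010 → (cmp)
[7] flags=0010 LS?F → skip
[8] flags=0010 HI?T → r0=0x8c
[9] flags=0010 LE?F → skip

VAL = 0xad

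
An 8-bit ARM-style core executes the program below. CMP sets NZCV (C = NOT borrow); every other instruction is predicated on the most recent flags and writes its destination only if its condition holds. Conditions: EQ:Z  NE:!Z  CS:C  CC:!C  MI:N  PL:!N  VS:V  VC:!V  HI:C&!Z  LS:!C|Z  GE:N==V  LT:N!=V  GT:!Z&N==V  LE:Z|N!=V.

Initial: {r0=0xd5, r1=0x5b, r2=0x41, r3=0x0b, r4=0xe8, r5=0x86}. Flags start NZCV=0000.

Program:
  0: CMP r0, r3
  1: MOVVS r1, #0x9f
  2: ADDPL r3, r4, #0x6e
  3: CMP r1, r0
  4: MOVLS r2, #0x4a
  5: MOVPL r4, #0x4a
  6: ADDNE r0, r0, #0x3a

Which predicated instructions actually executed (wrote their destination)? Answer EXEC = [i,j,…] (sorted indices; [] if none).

EXEC = [4,6]

[0] flags=1010 → (cmp)
[1] flags=1010 VS?F → skip
[2] flags=1010 PL?F → skip
[3] flags=1001 → (cmp)
[4] flags=1001 LS?T → r2=0x4a
[5] flags=1001 PL?F → skip
[6] flags=1001 NE?T → r0=0x0f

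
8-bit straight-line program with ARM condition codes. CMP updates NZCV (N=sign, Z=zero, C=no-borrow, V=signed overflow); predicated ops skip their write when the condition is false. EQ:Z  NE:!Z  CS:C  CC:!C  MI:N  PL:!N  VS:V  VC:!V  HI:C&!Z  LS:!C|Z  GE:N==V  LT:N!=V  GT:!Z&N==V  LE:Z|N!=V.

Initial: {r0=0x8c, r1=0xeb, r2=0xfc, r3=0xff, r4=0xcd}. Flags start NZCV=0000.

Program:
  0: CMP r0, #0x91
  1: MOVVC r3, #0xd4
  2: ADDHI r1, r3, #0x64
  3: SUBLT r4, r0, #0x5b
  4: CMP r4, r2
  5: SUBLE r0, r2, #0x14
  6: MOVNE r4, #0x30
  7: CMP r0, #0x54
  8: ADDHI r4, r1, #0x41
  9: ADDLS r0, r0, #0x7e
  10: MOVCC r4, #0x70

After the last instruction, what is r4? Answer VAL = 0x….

VAL = 0x2c

0: ✓ CMP  NZCV=1000
1: ✓ MOVVC  r3←0xd4
2: · ADDHI
3: ✓ SUBLT  r4←0x31
4: ✓ CMP  NZCV=0000
5: · SUBLE
6: ✓ MOVNE  r4←0x30
7: ✓ CMP  NZCV=0011
8: ✓ ADDHI  r4←0x2c
9: · ADDLS
10: · MOVCC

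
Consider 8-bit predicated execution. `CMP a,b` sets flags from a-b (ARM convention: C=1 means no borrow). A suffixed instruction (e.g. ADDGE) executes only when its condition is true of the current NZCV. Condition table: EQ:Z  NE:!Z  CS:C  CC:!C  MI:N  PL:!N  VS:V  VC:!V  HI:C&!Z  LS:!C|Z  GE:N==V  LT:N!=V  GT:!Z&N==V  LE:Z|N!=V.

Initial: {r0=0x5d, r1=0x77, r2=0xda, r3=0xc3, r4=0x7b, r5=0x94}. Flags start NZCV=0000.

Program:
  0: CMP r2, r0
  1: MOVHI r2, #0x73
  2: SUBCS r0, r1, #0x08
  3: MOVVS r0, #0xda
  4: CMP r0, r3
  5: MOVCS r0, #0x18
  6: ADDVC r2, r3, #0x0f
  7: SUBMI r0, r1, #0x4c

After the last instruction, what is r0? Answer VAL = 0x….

[0] flags=0011 → (cmp)
[1] flags=0011 HI?T → r2=0x73
[2] flags=0011 CS?T → r0=0x6f
[3] flags=0011 VS?T → r0=0xda
[4] flags=0010 → (cmp)
[5] flags=0010 CS?T → r0=0x18
[6] flags=0010 VC?T → r2=0xd2
[7] flags=0010 MI?F → skip

VAL = 0x18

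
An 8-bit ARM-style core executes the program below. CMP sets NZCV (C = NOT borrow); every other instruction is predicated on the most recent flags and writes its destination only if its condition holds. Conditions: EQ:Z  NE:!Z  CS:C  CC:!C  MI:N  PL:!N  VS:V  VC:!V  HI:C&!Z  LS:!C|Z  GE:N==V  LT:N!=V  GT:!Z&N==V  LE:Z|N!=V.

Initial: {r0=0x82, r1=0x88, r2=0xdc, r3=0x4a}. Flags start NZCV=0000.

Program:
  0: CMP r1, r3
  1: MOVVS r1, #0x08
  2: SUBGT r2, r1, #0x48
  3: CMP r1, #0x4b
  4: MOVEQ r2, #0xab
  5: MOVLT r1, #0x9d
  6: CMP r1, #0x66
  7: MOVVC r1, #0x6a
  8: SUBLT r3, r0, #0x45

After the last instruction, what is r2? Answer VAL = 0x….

VAL = 0xdc

0: ✓ CMP  NZCV=0011
1: ✓ MOVVS  r1←0x08
2: · SUBGT
3: ✓ CMP  NZCV=1000
4: · MOVEQ
5: ✓ MOVLT  r1←0x9d
6: ✓ CMP  NZCV=0011
7: · MOVVC
8: ✓ SUBLT  r3←0x3d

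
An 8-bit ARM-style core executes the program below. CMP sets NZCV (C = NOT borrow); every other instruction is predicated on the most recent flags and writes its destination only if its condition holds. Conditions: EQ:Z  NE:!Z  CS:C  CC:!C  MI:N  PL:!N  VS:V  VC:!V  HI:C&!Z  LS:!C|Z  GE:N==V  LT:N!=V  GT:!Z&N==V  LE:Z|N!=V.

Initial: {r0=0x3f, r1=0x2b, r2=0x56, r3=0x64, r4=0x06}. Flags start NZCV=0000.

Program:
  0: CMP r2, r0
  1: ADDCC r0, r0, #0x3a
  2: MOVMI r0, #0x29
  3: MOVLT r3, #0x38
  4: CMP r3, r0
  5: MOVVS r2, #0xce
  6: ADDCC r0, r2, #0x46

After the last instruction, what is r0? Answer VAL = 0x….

0: ✓ CMP  NZCV=0010
1: · ADDCC
2: · MOVMI
3: · MOVLT
4: ✓ CMP  NZCV=0010
5: · MOVVS
6: · ADDCC

VAL = 0x3f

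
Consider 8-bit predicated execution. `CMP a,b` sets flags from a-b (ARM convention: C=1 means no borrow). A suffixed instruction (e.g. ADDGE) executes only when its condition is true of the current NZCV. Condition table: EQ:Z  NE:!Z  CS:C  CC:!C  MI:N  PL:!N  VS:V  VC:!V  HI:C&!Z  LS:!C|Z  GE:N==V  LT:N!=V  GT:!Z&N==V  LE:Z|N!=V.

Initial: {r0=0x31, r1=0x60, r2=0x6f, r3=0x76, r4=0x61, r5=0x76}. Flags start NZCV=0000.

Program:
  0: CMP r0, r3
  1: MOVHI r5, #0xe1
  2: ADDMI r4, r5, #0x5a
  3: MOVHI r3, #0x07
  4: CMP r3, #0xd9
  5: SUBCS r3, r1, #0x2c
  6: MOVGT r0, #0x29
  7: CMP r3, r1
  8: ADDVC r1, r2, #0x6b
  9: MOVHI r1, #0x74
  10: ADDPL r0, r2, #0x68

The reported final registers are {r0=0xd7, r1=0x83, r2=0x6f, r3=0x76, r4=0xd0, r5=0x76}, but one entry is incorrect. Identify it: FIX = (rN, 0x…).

FIX = (r1, 0x74)

0: ✓ CMP  NZCV=1000
1: · MOVHI
2: ✓ ADDMI  r4←0xd0
3: · MOVHI
4: ✓ CMP  NZCV=1001
5: · SUBCS
6: ✓ MOVGT  r0←0x29
7: ✓ CMP  NZCV=0010
8: ✓ ADDVC  r1←0xda
9: ✓ MOVHI  r1←0x74
10: ✓ ADDPL  r0←0xd7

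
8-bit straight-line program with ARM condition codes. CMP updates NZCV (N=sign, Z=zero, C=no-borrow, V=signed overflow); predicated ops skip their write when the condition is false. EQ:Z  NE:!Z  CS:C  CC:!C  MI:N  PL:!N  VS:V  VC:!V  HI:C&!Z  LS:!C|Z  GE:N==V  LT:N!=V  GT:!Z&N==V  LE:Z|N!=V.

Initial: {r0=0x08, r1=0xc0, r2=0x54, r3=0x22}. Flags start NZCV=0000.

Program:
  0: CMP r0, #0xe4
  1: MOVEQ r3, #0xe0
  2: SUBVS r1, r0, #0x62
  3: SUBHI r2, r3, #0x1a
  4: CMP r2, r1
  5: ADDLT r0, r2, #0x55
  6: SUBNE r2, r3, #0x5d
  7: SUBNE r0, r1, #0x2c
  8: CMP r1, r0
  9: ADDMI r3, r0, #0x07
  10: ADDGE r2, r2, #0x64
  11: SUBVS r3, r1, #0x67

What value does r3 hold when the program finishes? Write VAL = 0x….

VAL = 0x22

[0] flags=0000 → (cmp)
[1] flags=0000 EQ?F → skip
[2] flags=0000 VS?F → skip
[3] flags=0000 HI?F → skip
[4] flags=1001 → (cmp)
[5] flags=1001 LT?F → skip
[6] flags=1001 NE?T → r2=0xc5
[7] flags=1001 NE?T → r0=0x94
[8] flags=0010 → (cmp)
[9] flags=0010 MI?F → skip
[10] flags=0010 GE?T → r2=0x29
[11] flags=0010 VS?F → skip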